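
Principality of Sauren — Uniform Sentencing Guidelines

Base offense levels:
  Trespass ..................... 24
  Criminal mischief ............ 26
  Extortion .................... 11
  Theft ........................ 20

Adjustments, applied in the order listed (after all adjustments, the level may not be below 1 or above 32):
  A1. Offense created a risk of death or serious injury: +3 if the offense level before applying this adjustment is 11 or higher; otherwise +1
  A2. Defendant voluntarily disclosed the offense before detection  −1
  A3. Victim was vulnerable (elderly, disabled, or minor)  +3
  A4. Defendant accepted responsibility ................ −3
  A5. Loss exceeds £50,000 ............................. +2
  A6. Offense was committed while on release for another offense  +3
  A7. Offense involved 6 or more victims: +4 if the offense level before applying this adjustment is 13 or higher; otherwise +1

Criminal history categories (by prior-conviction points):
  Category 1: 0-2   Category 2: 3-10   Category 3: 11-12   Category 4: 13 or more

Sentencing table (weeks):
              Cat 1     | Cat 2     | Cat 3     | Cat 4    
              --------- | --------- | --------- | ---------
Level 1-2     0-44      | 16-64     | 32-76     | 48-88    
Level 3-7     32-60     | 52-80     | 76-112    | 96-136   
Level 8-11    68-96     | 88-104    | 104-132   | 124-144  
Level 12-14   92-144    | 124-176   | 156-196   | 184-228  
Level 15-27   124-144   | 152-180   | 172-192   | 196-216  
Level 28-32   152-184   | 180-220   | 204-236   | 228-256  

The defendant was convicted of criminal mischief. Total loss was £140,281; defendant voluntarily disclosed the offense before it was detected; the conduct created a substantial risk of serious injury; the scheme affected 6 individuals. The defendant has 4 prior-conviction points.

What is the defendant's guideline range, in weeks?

Base offense level for criminal mischief: 26.
A1 applies (level before this adjustment is 26 ≥ 11, so +3): 26 + 3 = 29.
A2 applies: 29 − 1 = 28.
A3 does not apply.
A4 does not apply.
A5 applies: 28 + 2 = 30.
A7 applies (level before this adjustment is 30 ≥ 13, so +4): 30 + 4 = 34.
Level 34 exceeds the maximum of 32; capped at 32.
Final offense level: 32.
Criminal history: 4 prior points → Category 2 (3-10).
Level 32 falls in the 28-32 band.
Grid: Level 28-32 × Category 2 = 180-220 weeks.

180-220 weeks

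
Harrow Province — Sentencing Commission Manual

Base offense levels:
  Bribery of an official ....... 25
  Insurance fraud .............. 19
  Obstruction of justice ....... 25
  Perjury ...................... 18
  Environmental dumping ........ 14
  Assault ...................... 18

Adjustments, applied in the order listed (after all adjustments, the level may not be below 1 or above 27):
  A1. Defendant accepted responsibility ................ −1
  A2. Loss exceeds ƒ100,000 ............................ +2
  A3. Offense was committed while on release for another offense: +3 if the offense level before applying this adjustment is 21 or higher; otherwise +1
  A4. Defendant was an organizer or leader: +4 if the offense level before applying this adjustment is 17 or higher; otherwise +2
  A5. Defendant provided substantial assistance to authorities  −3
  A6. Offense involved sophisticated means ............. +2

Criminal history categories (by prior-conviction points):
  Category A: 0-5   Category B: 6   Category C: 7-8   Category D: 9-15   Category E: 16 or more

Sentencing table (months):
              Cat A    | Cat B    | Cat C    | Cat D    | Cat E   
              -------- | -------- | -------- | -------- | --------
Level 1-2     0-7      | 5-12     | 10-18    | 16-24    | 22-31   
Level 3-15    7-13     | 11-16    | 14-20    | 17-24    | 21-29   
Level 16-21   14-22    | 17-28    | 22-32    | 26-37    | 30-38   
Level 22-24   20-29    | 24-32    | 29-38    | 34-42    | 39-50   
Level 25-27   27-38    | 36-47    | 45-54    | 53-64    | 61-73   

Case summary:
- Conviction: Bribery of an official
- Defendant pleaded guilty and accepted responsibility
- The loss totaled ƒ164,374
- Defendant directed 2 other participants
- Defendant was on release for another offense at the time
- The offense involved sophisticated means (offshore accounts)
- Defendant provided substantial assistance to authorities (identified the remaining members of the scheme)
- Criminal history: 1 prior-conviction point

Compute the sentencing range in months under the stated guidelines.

27-38 months

Base offense level for bribery of an official: 25.
A1 applies: 25 − 1 = 24.
A2 applies: 24 + 2 = 26.
A3 applies (level before this adjustment is 26 ≥ 21, so +3): 26 + 3 = 29.
A4 applies (level before this adjustment is 29 ≥ 17, so +4): 29 + 4 = 33.
A5 applies: 33 − 3 = 30.
A6 applies: 30 + 2 = 32.
Level 32 exceeds the maximum of 27; capped at 27.
Final offense level: 27.
Criminal history: 1 prior point → Category A (0-5).
Level 27 falls in the 25-27 band.
Grid: Level 25-27 × Category A = 27-38 months.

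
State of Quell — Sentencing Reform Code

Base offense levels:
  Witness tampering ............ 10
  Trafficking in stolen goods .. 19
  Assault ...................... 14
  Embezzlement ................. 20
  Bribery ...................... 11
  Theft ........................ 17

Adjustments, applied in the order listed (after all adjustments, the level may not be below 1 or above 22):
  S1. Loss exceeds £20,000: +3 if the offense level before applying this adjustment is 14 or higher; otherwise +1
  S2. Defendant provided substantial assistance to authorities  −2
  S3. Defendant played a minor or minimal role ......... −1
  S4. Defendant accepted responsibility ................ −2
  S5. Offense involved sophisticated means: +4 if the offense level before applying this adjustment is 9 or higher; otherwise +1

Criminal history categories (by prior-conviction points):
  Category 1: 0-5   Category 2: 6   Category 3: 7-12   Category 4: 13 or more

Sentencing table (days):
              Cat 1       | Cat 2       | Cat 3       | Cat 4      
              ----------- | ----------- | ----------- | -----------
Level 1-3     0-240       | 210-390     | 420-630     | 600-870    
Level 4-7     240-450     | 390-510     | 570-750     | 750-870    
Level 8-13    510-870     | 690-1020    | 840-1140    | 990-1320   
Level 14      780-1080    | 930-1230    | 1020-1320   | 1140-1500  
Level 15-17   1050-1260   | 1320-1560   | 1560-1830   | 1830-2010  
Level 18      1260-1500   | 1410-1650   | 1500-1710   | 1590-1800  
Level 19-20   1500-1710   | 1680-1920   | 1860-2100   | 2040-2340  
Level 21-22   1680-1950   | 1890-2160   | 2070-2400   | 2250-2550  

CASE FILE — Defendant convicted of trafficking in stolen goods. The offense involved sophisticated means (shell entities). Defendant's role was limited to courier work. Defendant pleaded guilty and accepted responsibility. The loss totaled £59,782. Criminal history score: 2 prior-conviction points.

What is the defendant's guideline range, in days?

1680-1950 days

Base offense level for trafficking in stolen goods: 19.
S1 applies (level before this adjustment is 19 ≥ 14, so +3): 19 + 3 = 22.
S2 does not apply.
S3 applies: 22 − 1 = 21.
S4 applies: 21 − 2 = 19.
S5 applies (level before this adjustment is 19 ≥ 9, so +4): 19 + 4 = 23.
Level 23 exceeds the maximum of 22; capped at 22.
Final offense level: 22.
Criminal history: 2 prior points → Category 1 (0-5).
Level 22 falls in the 21-22 band.
Grid: Level 21-22 × Category 1 = 1680-1950 days.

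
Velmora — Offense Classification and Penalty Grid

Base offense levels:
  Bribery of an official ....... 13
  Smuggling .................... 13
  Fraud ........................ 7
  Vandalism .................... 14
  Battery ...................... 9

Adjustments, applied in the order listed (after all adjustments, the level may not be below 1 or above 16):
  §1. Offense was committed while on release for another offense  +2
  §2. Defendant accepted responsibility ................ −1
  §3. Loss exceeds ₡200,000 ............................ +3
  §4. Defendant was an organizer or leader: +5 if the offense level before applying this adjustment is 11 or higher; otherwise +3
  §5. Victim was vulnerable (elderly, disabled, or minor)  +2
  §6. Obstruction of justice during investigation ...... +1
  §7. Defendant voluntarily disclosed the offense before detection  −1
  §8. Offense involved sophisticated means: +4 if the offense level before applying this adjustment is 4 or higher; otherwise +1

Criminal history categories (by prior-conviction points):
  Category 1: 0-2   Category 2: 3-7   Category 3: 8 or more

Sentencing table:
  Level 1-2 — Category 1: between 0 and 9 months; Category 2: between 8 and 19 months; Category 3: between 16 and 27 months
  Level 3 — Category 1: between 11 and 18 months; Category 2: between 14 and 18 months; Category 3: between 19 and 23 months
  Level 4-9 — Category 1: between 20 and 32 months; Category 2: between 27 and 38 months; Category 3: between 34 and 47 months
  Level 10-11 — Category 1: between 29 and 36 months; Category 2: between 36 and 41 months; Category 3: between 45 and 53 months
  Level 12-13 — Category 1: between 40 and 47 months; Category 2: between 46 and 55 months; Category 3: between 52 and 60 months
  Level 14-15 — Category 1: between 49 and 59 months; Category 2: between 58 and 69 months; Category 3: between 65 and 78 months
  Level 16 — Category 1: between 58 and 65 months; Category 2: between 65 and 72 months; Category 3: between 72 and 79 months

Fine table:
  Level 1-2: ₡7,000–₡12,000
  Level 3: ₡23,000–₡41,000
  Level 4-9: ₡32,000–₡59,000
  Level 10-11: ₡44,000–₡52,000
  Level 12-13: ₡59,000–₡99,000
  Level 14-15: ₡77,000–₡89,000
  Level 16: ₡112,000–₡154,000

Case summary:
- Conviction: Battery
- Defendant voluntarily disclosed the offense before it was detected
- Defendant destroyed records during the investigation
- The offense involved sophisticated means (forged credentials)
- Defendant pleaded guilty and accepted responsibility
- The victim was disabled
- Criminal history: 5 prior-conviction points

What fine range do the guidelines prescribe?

Base offense level for battery: 9.
§1 does not apply.
§2 applies: 9 − 1 = 8.
§4 does not apply.
§5 applies: 8 + 2 = 10.
§6 applies: 10 + 1 = 11.
§7 applies: 11 − 1 = 10.
§8 applies (level before this adjustment is 10 ≥ 4, so +4): 10 + 4 = 14.
Final offense level: 14.
Level 14 falls in the 14-15 band.
Fine table: Level 14-15 → ₡77,000–₡89,000.

₡77,000–₡89,000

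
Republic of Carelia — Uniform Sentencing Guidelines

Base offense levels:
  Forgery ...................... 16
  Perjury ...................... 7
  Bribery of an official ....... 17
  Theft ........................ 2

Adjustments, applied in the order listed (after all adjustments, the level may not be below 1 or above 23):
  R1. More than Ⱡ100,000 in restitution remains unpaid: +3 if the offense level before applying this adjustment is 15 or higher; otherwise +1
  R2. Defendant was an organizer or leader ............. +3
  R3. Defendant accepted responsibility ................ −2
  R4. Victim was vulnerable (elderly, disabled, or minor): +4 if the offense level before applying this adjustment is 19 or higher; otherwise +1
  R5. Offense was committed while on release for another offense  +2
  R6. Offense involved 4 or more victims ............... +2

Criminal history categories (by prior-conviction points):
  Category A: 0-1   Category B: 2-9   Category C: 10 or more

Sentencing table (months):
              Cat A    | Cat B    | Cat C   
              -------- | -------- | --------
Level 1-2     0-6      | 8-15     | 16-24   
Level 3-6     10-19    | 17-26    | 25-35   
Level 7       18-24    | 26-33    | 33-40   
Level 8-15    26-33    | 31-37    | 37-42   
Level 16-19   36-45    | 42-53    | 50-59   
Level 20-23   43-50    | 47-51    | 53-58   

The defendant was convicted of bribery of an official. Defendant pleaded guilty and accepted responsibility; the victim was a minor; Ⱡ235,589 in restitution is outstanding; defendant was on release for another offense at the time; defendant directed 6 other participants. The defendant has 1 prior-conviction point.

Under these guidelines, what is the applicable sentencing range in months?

Base offense level for bribery of an official: 17.
R1 applies (level before this adjustment is 17 ≥ 15, so +3): 17 + 3 = 20.
R2 applies: 20 + 3 = 23.
R3 applies: 23 − 2 = 21.
R4 applies (level before this adjustment is 21 ≥ 19, so +4): 21 + 4 = 25.
R5 applies: 25 + 2 = 27.
Level 27 exceeds the maximum of 23; capped at 23.
Final offense level: 23.
Criminal history: 1 prior point → Category A (0-1).
Level 23 falls in the 20-23 band.
Grid: Level 20-23 × Category A = 43-50 months.

43-50 months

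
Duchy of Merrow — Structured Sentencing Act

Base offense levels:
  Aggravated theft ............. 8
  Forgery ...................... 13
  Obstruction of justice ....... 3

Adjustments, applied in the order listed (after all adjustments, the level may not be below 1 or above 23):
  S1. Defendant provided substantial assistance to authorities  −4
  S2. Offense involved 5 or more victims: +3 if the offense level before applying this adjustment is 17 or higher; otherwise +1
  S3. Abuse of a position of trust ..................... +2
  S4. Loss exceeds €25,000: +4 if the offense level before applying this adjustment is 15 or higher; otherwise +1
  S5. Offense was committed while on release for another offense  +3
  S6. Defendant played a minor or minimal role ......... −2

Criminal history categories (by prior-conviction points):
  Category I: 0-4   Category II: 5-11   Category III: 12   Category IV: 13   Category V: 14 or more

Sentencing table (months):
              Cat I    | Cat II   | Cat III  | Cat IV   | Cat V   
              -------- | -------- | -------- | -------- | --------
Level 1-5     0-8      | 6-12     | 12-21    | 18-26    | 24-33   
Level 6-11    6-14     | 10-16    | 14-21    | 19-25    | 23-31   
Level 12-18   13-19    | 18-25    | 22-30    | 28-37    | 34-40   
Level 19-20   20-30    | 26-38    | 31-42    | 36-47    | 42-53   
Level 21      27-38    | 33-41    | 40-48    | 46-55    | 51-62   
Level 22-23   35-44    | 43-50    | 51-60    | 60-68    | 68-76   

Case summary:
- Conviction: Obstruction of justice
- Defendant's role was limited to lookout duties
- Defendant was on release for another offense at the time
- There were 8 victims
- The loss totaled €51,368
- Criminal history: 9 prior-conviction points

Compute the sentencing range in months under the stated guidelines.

10-16 months

Base offense level for obstruction of justice: 3.
S1 does not apply.
S2 applies (level before this adjustment is 3 < 17, so +1): 3 + 1 = 4.
S4 applies (level before this adjustment is 4 < 15, so +1): 4 + 1 = 5.
S5 applies: 5 + 3 = 8.
S6 applies: 8 − 2 = 6.
Final offense level: 6.
Criminal history: 9 prior points → Category II (5-11).
Level 6 falls in the 6-11 band.
Grid: Level 6-11 × Category II = 10-16 months.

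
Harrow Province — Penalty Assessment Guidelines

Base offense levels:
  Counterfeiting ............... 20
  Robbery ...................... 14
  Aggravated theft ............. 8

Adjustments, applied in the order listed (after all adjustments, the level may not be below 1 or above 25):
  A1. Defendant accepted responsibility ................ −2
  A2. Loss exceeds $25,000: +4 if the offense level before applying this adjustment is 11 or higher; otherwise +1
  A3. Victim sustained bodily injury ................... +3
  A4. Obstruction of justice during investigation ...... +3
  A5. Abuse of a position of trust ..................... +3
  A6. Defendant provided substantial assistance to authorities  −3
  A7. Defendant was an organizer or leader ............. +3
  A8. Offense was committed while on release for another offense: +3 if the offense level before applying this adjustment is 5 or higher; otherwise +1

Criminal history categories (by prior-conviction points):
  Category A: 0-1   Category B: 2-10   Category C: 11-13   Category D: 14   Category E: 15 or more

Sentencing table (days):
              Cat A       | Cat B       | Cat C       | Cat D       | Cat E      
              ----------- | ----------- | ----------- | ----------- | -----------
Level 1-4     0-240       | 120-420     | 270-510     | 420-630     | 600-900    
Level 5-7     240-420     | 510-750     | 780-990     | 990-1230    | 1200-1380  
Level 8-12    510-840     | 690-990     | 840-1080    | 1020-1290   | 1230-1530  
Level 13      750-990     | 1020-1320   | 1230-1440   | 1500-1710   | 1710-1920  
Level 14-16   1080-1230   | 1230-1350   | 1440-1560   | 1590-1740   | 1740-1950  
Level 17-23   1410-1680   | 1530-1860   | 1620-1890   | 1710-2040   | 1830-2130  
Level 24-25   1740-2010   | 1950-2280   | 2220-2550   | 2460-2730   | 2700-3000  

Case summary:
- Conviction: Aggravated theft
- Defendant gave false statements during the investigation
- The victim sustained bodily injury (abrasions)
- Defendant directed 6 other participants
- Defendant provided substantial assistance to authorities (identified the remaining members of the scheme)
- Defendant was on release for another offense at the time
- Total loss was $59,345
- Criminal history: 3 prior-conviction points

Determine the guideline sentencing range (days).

1530-1860 days

Base offense level for aggravated theft: 8.
A2 applies (level before this adjustment is 8 < 11, so +1): 8 + 1 = 9.
A3 applies: 9 + 3 = 12.
A4 applies: 12 + 3 = 15.
A5 does not apply.
A6 applies: 15 − 3 = 12.
A7 applies: 12 + 3 = 15.
A8 applies (level before this adjustment is 15 ≥ 5, so +3): 15 + 3 = 18.
Final offense level: 18.
Criminal history: 3 prior points → Category B (2-10).
Level 18 falls in the 17-23 band.
Grid: Level 17-23 × Category B = 1530-1860 days.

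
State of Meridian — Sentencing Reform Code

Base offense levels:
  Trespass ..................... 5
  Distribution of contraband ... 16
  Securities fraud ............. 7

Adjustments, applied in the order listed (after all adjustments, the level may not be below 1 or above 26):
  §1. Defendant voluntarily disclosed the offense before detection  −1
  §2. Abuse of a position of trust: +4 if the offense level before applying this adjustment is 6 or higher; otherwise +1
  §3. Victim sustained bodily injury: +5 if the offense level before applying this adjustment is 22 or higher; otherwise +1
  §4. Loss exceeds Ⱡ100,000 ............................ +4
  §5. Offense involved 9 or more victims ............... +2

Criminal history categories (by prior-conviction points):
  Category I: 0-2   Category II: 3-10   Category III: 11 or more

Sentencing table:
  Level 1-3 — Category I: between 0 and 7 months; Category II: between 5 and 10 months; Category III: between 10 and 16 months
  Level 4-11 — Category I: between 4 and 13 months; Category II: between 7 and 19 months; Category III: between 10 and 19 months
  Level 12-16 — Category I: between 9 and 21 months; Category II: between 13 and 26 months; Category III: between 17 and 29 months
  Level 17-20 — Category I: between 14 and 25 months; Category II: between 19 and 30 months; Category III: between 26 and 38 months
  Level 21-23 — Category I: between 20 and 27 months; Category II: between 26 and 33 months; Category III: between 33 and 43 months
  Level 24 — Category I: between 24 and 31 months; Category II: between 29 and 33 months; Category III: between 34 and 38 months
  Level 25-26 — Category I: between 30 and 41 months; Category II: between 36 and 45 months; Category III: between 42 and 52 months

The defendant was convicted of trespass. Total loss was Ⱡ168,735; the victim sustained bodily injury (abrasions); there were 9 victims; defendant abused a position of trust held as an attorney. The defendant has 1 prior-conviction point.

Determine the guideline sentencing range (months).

Base offense level for trespass: 5.
§2 applies (level before this adjustment is 5 < 6, so +1): 5 + 1 = 6.
§3 applies (level before this adjustment is 6 < 22, so +1): 6 + 1 = 7.
§4 applies: 7 + 4 = 11.
§5 applies: 11 + 2 = 13.
Final offense level: 13.
Criminal history: 1 prior point → Category I (0-2).
Level 13 falls in the 12-16 band.
Grid: Level 12-16 × Category I = 9-21 months.

9-21 months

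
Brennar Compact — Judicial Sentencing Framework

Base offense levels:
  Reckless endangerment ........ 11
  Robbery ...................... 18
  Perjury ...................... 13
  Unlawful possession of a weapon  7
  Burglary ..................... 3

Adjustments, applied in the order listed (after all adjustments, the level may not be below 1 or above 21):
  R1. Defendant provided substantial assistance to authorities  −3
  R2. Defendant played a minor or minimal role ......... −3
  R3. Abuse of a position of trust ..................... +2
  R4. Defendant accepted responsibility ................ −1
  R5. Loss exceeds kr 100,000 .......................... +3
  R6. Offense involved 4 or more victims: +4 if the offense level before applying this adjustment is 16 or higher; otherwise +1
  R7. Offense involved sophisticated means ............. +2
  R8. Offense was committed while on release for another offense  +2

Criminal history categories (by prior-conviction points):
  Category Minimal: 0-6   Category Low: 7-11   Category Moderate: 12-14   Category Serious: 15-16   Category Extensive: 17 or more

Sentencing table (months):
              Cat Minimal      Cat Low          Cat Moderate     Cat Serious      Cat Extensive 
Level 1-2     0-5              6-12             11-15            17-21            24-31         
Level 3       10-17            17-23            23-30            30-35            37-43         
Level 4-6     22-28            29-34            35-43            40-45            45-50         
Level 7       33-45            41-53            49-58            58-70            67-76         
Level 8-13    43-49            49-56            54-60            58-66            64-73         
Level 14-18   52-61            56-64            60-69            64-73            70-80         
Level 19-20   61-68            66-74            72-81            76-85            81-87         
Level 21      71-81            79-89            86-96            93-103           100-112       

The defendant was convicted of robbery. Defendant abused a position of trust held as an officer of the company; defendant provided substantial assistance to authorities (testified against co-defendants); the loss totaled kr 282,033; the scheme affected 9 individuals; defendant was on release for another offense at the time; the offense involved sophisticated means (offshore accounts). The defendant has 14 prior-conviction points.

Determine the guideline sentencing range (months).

86-96 months

Base offense level for robbery: 18.
R1 applies: 18 − 3 = 15.
R3 applies: 15 + 2 = 17.
R5 applies: 17 + 3 = 20.
R6 applies (level before this adjustment is 20 ≥ 16, so +4): 20 + 4 = 24.
R7 applies: 24 + 2 = 26.
R8 applies: 26 + 2 = 28.
Level 28 exceeds the maximum of 21; capped at 21.
Final offense level: 21.
Criminal history: 14 prior points → Category Moderate (12-14).
Level 21 falls in the 21 band.
Grid: Level 21 × Category Moderate = 86-96 months.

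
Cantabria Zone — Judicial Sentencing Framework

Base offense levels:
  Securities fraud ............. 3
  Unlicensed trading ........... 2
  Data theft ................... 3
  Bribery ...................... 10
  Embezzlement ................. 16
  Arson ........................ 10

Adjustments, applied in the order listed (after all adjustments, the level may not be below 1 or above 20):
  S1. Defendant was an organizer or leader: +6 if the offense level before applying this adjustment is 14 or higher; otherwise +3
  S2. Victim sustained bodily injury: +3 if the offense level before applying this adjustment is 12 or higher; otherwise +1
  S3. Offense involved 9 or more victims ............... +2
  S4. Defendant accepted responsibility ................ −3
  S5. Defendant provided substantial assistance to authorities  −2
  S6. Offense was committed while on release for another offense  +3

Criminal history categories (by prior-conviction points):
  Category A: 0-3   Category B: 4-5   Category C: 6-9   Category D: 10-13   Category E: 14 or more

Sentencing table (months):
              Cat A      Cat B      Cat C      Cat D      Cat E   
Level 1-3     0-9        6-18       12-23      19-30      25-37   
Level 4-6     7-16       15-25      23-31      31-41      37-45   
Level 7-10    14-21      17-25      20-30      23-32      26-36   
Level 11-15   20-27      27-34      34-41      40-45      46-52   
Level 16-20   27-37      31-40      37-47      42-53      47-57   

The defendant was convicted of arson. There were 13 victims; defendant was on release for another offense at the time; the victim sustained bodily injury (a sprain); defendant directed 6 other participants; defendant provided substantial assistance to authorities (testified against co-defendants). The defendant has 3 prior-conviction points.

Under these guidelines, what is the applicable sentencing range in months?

Base offense level for arson: 10.
S1 applies (level before this adjustment is 10 < 14, so +3): 10 + 3 = 13.
S2 applies (level before this adjustment is 13 ≥ 12, so +3): 13 + 3 = 16.
S3 applies: 16 + 2 = 18.
S4 does not apply.
S5 applies: 18 − 2 = 16.
S6 applies: 16 + 3 = 19.
Final offense level: 19.
Criminal history: 3 prior points → Category A (0-3).
Level 19 falls in the 16-20 band.
Grid: Level 16-20 × Category A = 27-37 months.

27-37 months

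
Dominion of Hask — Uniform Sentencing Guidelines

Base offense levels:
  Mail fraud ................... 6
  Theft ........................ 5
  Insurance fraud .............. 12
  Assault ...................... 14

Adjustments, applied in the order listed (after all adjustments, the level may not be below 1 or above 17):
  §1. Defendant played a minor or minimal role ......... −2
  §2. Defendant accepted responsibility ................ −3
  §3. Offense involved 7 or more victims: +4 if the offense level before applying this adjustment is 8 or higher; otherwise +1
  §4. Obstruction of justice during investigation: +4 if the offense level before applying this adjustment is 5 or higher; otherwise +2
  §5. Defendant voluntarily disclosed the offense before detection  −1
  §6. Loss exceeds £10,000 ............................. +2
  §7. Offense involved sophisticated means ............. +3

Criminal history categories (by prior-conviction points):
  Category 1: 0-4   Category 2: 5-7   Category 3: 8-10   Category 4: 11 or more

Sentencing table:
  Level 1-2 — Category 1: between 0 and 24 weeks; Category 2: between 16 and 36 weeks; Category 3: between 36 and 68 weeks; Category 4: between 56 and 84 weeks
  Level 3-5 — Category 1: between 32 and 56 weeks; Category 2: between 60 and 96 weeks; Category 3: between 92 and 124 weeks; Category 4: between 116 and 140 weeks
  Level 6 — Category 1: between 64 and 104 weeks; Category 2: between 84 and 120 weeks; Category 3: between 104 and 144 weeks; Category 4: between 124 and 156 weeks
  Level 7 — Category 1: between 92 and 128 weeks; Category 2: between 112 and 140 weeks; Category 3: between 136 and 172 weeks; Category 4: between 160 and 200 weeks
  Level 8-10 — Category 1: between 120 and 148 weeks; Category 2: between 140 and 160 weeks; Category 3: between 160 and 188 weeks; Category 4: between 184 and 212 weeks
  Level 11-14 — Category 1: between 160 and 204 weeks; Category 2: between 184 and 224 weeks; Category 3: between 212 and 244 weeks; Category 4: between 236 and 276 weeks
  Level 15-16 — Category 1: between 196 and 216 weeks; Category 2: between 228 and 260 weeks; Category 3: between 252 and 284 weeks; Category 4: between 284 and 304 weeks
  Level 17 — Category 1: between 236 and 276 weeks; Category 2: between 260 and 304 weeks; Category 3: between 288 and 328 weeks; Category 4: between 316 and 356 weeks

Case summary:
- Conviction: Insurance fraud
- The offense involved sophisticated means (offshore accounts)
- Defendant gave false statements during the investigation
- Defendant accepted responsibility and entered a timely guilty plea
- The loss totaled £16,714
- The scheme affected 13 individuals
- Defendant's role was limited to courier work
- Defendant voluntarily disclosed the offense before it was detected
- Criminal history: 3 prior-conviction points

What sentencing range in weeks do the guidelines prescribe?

196-216 weeks

Base offense level for insurance fraud: 12.
§1 applies: 12 − 2 = 10.
§2 applies: 10 − 3 = 7.
§3 applies (level before this adjustment is 7 < 8, so +1): 7 + 1 = 8.
§4 applies (level before this adjustment is 8 ≥ 5, so +4): 8 + 4 = 12.
§5 applies: 12 − 1 = 11.
§6 applies: 11 + 2 = 13.
§7 applies: 13 + 3 = 16.
Final offense level: 16.
Criminal history: 3 prior points → Category 1 (0-4).
Level 16 falls in the 15-16 band.
Grid: Level 15-16 × Category 1 = 196-216 weeks.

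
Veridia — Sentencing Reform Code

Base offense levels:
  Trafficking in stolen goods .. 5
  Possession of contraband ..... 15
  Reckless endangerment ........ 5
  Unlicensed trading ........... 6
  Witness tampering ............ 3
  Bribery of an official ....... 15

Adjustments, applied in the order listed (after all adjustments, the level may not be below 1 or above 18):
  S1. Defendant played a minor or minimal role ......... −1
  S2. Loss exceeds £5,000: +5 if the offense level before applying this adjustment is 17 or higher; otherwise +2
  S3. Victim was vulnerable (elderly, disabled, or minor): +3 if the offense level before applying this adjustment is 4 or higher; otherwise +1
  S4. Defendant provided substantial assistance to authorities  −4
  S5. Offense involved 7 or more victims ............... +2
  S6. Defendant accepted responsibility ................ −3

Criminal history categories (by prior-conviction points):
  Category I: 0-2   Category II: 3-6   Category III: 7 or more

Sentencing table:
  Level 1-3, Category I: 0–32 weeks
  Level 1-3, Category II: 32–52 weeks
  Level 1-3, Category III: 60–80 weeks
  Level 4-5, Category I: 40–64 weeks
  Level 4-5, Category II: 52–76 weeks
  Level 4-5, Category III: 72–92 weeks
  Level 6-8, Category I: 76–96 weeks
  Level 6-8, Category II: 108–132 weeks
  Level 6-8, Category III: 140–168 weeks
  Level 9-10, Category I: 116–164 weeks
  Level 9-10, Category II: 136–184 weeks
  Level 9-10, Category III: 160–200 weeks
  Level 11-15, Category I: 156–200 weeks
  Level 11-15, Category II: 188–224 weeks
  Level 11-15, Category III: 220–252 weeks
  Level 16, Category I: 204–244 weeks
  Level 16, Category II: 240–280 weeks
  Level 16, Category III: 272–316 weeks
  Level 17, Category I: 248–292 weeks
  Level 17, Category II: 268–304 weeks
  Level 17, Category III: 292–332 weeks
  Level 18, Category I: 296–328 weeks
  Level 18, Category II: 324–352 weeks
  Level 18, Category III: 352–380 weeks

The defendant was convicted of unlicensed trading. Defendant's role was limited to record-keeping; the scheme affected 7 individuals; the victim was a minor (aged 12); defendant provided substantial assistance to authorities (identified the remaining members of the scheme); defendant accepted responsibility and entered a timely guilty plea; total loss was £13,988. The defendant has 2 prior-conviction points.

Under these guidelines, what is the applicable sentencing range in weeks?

40-64 weeks

Base offense level for unlicensed trading: 6.
S1 applies: 6 − 1 = 5.
S2 applies (level before this adjustment is 5 < 17, so +2): 5 + 2 = 7.
S3 applies (level before this adjustment is 7 ≥ 4, so +3): 7 + 3 = 10.
S4 applies: 10 − 4 = 6.
S5 applies: 6 + 2 = 8.
S6 applies: 8 − 3 = 5.
Final offense level: 5.
Criminal history: 2 prior points → Category I (0-2).
Level 5 falls in the 4-5 band.
Grid: Level 4-5 × Category I = 40-64 weeks.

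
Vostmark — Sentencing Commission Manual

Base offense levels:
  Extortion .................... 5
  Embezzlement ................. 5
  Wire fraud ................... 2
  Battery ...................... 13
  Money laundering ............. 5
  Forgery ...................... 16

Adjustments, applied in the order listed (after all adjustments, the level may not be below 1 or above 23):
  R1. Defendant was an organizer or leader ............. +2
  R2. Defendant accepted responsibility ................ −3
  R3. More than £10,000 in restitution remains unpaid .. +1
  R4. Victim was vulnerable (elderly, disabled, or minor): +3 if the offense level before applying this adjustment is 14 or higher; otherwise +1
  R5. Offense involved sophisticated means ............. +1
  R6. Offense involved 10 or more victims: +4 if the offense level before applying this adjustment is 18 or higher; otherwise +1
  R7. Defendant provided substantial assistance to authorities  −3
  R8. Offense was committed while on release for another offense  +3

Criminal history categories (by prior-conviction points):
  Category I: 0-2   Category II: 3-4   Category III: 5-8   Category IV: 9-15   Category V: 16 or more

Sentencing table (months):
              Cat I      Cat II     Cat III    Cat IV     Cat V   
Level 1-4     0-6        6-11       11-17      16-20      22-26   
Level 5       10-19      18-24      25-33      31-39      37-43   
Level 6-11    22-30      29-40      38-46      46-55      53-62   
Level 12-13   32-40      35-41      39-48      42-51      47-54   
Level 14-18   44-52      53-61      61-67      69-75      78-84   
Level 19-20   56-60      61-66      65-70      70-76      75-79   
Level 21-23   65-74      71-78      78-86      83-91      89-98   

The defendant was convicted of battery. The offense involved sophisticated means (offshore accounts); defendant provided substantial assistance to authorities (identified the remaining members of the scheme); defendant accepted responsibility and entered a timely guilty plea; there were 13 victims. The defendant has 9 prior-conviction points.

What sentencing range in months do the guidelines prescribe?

46-55 months

Base offense level for battery: 13.
R1 does not apply.
R2 applies: 13 − 3 = 10.
R4 does not apply.
R5 applies: 10 + 1 = 11.
R6 applies (level before this adjustment is 11 < 18, so +1): 11 + 1 = 12.
R7 applies: 12 − 3 = 9.
R8 does not apply.
Final offense level: 9.
Criminal history: 9 prior points → Category IV (9-15).
Level 9 falls in the 6-11 band.
Grid: Level 6-11 × Category IV = 46-55 months.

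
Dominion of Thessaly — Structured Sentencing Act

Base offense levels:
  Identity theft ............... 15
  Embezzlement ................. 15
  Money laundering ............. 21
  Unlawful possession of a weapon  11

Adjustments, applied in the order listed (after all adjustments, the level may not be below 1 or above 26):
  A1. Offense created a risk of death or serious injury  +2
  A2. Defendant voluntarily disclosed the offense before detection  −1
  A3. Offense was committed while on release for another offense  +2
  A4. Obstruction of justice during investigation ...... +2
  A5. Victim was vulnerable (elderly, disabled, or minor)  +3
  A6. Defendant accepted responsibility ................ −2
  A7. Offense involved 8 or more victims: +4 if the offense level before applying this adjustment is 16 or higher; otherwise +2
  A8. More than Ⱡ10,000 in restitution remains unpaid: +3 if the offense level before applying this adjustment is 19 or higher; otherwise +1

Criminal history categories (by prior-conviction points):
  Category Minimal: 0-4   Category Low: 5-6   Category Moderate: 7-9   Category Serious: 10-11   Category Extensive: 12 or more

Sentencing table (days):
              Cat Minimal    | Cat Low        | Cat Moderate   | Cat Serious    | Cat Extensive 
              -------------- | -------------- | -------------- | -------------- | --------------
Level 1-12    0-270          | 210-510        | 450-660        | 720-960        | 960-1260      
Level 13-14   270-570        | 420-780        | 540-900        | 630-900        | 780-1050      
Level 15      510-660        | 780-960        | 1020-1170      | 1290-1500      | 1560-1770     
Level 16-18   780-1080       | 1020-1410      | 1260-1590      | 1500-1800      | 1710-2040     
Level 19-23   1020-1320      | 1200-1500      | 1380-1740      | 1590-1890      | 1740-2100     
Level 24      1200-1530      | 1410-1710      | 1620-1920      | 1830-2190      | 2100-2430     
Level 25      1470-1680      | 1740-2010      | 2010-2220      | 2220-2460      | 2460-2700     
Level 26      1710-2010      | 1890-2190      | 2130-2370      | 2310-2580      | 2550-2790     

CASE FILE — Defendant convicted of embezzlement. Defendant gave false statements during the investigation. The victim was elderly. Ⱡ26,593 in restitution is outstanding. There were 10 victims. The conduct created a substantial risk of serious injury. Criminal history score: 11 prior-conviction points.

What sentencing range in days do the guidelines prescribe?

2310-2580 days

Base offense level for embezzlement: 15.
A1 applies: 15 + 2 = 17.
A4 applies: 17 + 2 = 19.
A5 applies: 19 + 3 = 22.
A7 applies (level before this adjustment is 22 ≥ 16, so +4): 22 + 4 = 26.
A8 applies (level before this adjustment is 26 ≥ 19, so +3): 26 + 3 = 29.
Level 29 exceeds the maximum of 26; capped at 26.
Final offense level: 26.
Criminal history: 11 prior points → Category Serious (10-11).
Level 26 falls in the 26 band.
Grid: Level 26 × Category Serious = 2310-2580 days.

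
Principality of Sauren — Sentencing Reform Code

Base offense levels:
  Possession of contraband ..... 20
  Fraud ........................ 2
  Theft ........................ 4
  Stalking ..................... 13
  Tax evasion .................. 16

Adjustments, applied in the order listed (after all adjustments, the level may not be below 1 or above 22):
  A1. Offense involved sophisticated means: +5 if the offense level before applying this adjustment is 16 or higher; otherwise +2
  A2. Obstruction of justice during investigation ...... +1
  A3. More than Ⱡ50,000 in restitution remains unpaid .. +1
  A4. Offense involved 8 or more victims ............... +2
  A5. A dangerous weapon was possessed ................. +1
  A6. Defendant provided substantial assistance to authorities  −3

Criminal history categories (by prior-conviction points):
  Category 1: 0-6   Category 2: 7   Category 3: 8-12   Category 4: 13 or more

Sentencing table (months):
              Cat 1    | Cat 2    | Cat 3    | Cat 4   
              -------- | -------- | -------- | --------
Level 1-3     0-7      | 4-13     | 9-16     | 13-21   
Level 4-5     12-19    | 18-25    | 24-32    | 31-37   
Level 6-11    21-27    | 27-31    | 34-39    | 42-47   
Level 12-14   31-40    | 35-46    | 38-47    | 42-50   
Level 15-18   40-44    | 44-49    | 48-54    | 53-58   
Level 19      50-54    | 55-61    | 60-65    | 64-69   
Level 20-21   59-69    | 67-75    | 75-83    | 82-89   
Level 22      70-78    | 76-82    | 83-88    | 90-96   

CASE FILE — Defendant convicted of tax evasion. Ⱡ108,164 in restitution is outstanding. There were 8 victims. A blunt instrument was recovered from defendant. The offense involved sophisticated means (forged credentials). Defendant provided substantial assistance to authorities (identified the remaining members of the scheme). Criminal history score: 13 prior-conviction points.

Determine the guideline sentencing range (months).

Base offense level for tax evasion: 16.
A1 applies (level before this adjustment is 16 ≥ 16, so +5): 16 + 5 = 21.
A2 does not apply.
A3 applies: 21 + 1 = 22.
A4 applies: 22 + 2 = 24.
A5 applies: 24 + 1 = 25.
A6 applies: 25 − 3 = 22.
Final offense level: 22.
Criminal history: 13 prior points → Category 4 (13+).
Level 22 falls in the 22 band.
Grid: Level 22 × Category 4 = 90-96 months.

90-96 months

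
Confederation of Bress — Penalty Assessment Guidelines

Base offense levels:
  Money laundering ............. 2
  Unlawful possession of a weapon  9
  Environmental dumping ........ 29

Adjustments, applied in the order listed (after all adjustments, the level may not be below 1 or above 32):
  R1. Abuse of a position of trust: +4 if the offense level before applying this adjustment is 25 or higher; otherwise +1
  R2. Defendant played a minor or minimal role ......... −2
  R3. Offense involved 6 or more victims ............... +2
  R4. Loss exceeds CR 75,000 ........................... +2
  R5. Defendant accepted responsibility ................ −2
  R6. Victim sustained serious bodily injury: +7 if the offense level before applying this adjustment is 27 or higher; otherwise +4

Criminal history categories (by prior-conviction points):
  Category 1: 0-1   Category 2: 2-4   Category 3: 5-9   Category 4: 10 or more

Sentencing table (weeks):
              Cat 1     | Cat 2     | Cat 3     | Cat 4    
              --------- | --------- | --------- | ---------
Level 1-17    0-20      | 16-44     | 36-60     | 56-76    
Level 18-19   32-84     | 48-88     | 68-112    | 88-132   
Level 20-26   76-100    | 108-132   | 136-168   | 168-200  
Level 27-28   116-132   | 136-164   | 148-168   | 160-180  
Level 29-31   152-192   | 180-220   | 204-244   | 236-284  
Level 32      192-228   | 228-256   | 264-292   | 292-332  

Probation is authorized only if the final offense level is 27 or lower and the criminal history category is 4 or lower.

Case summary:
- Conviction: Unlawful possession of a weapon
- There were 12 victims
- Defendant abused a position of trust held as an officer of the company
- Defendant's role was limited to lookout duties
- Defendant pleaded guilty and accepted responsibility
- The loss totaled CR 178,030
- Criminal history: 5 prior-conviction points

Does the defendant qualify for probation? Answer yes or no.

Yes

Base offense level for unlawful possession of a weapon: 9.
R1 applies (level before this adjustment is 9 < 25, so +1): 9 + 1 = 10.
R2 applies: 10 − 2 = 8.
R3 applies: 8 + 2 = 10.
R4 applies: 10 + 2 = 12.
R5 applies: 12 − 2 = 10.
Final offense level: 10.
Criminal history: 5 prior points → Category 3 (5-9).
Level 10 falls in the 1-17 band.
Grid: Level 1-17 × Category 3 = 36-60 weeks.
Probation check: level 10 ≤ 27 and category 3 ≤ 4 → eligible.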